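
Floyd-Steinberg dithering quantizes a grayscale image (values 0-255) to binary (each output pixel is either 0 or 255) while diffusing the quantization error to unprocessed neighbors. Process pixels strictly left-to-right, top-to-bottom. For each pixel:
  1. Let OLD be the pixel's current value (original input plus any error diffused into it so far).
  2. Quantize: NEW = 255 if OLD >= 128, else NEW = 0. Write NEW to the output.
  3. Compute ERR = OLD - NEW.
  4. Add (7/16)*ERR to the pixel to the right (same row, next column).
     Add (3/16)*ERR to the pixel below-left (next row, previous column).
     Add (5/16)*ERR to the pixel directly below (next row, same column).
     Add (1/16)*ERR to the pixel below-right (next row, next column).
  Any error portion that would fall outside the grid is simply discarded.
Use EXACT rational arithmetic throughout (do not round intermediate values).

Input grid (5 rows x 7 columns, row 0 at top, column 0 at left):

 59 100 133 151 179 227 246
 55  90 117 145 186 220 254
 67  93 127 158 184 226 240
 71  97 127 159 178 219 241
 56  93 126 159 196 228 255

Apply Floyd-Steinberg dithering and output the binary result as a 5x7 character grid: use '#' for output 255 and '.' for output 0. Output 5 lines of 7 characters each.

(0,0): OLD=59 → NEW=0, ERR=59
(0,1): OLD=2013/16 → NEW=0, ERR=2013/16
(0,2): OLD=48139/256 → NEW=255, ERR=-17141/256
(0,3): OLD=498509/4096 → NEW=0, ERR=498509/4096
(0,4): OLD=15220507/65536 → NEW=255, ERR=-1491173/65536
(0,5): OLD=227588541/1048576 → NEW=255, ERR=-39798339/1048576
(0,6): OLD=3848606763/16777216 → NEW=255, ERR=-429583317/16777216
(1,0): OLD=24839/256 → NEW=0, ERR=24839/256
(1,1): OLD=333617/2048 → NEW=255, ERR=-188623/2048
(1,2): OLD=5666565/65536 → NEW=0, ERR=5666565/65536
(1,3): OLD=55682145/262144 → NEW=255, ERR=-11164575/262144
(1,4): OLD=2696883523/16777216 → NEW=255, ERR=-1581306557/16777216
(1,5): OLD=21566148531/134217728 → NEW=255, ERR=-12659372109/134217728
(1,6): OLD=434567721757/2147483648 → NEW=255, ERR=-113040608483/2147483648
(2,0): OLD=2623147/32768 → NEW=0, ERR=2623147/32768
(2,1): OLD=127420425/1048576 → NEW=0, ERR=127420425/1048576
(2,2): OLD=3245424731/16777216 → NEW=255, ERR=-1032765349/16777216
(2,3): OLD=14158750787/134217728 → NEW=0, ERR=14158750787/134217728
(2,4): OLD=193650802867/1073741824 → NEW=255, ERR=-80153362253/1073741824
(2,5): OLD=5088874966161/34359738368 → NEW=255, ERR=-3672858317679/34359738368
(2,6): OLD=93947339170823/549755813888 → NEW=255, ERR=-46240393370617/549755813888
(3,0): OLD=1993147131/16777216 → NEW=0, ERR=1993147131/16777216
(3,1): OLD=24214329183/134217728 → NEW=255, ERR=-10011191457/134217728
(3,2): OLD=110063767949/1073741824 → NEW=0, ERR=110063767949/1073741824
(3,3): OLD=940459634571/4294967296 → NEW=255, ERR=-154757025909/4294967296
(3,4): OLD=68971668709115/549755813888 → NEW=0, ERR=68971668709115/549755813888
(3,5): OLD=967778842913825/4398046511104 → NEW=255, ERR=-153723017417695/4398046511104
(3,6): OLD=13563064625405567/70368744177664 → NEW=255, ERR=-4380965139898753/70368744177664
(4,0): OLD=169951395157/2147483648 → NEW=0, ERR=169951395157/2147483648
(4,1): OLD=4499725558225/34359738368 → NEW=255, ERR=-4262007725615/34359738368
(4,2): OLD=50768347707615/549755813888 → NEW=0, ERR=50768347707615/549755813888
(4,3): OLD=959090191609925/4398046511104 → NEW=255, ERR=-162411668721595/4398046511104
(4,4): OLD=7397309339675839/35184372088832 → NEW=255, ERR=-1574705542976321/35184372088832
(4,5): OLD=218046937940104639/1125899906842624 → NEW=255, ERR=-69057538304764481/1125899906842624
(4,6): OLD=3720438548133724393/18014398509481984 → NEW=255, ERR=-873233071784181527/18014398509481984
Row 0: ..#.###
Row 1: .#.####
Row 2: ..#.###
Row 3: .#.#.##
Row 4: .#.####

Answer: ..#.###
.#.####
..#.###
.#.#.##
.#.####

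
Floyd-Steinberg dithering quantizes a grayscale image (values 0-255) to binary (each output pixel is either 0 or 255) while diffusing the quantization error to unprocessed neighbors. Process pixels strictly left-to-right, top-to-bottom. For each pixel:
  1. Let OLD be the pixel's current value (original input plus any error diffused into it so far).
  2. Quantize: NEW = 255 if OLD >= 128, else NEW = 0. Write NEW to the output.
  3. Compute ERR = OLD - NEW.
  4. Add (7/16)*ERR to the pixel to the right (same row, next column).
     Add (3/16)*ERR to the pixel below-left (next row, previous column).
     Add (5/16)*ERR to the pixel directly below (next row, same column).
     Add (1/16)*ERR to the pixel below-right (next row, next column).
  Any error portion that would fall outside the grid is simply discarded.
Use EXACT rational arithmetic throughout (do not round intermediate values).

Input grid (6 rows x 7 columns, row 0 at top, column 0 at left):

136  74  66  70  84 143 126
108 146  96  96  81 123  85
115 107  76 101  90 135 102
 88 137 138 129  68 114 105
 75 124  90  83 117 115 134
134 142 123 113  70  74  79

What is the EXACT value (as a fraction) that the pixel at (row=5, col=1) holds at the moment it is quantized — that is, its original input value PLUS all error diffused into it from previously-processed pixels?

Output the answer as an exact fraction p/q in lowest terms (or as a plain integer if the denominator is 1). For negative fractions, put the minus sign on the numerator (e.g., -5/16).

Answer: 757762863717739/4398046511104

Derivation:
(0,0): OLD=136 → NEW=255, ERR=-119
(0,1): OLD=351/16 → NEW=0, ERR=351/16
(0,2): OLD=19353/256 → NEW=0, ERR=19353/256
(0,3): OLD=422191/4096 → NEW=0, ERR=422191/4096
(0,4): OLD=8460361/65536 → NEW=255, ERR=-8251319/65536
(0,5): OLD=92187135/1048576 → NEW=0, ERR=92187135/1048576
(0,6): OLD=2759239161/16777216 → NEW=255, ERR=-1518950919/16777216
(1,0): OLD=19181/256 → NEW=0, ERR=19181/256
(1,1): OLD=393979/2048 → NEW=255, ERR=-128261/2048
(1,2): OLD=7400471/65536 → NEW=0, ERR=7400471/65536
(1,3): OLD=41610571/262144 → NEW=255, ERR=-25236149/262144
(1,4): OLD=376879105/16777216 → NEW=0, ERR=376879105/16777216
(1,5): OLD=18180747601/134217728 → NEW=255, ERR=-16044773039/134217728
(1,6): OLD=21264615327/2147483648 → NEW=0, ERR=21264615327/2147483648
(2,0): OLD=4150777/32768 → NEW=0, ERR=4150777/32768
(2,1): OLD=176898499/1048576 → NEW=255, ERR=-90488381/1048576
(2,2): OLD=865184009/16777216 → NEW=0, ERR=865184009/16777216
(2,3): OLD=14058929665/134217728 → NEW=0, ERR=14058929665/134217728
(2,4): OLD=122852986385/1073741824 → NEW=0, ERR=122852986385/1073741824
(2,5): OLD=5186959017371/34359738368 → NEW=255, ERR=-3574774266469/34359738368
(2,6): OLD=28645380479469/549755813888 → NEW=0, ERR=28645380479469/549755813888
(3,0): OLD=1869054185/16777216 → NEW=0, ERR=1869054185/16777216
(3,1): OLD=23670358069/134217728 → NEW=255, ERR=-10555162571/134217728
(3,2): OLD=143834121007/1073741824 → NEW=255, ERR=-129970044113/1073741824
(3,3): OLD=573175184569/4294967296 → NEW=255, ERR=-522041475911/4294967296
(3,4): OLD=20680313709801/549755813888 → NEW=0, ERR=20680313709801/549755813888
(3,5): OLD=505185864825163/4398046511104 → NEW=0, ERR=505185864825163/4398046511104
(3,6): OLD=11613263305501589/70368744177664 → NEW=255, ERR=-6330766459802731/70368744177664
(4,0): OLD=204157953287/2147483648 → NEW=0, ERR=204157953287/2147483648
(4,1): OLD=4304718895963/34359738368 → NEW=0, ERR=4304718895963/34359738368
(4,2): OLD=43584731423541/549755813888 → NEW=0, ERR=43584731423541/549755813888
(4,3): OLD=348279287384279/4398046511104 → NEW=0, ERR=348279287384279/4398046511104
(4,4): OLD=6239648876005653/35184372088832 → NEW=255, ERR=-2732366006646507/35184372088832
(4,5): OLD=115295015155310037/1125899906842624 → NEW=0, ERR=115295015155310037/1125899906842624
(4,6): OLD=2843860770968779363/18014398509481984 → NEW=255, ERR=-1749810848949126557/18014398509481984
(5,0): OLD=102914072011841/549755813888 → NEW=255, ERR=-37273660529599/549755813888
(5,1): OLD=757762863717739/4398046511104 → NEW=255, ERR=-363738996613781/4398046511104
Target (5,1): original=142, with diffused error = 757762863717739/4398046511104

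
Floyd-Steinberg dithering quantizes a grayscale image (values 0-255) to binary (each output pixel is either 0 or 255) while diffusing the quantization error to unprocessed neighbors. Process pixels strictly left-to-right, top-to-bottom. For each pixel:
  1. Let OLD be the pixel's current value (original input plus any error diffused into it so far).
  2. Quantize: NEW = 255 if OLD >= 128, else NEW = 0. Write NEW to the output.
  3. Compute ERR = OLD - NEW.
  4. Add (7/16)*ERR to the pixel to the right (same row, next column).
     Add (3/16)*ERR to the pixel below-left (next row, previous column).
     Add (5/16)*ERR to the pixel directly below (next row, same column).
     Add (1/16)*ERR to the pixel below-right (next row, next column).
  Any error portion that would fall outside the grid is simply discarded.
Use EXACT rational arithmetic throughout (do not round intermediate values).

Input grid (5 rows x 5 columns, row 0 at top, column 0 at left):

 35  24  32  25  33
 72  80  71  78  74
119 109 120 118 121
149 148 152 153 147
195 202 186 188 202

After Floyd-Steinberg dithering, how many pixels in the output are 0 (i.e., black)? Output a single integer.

(0,0): OLD=35 → NEW=0, ERR=35
(0,1): OLD=629/16 → NEW=0, ERR=629/16
(0,2): OLD=12595/256 → NEW=0, ERR=12595/256
(0,3): OLD=190565/4096 → NEW=0, ERR=190565/4096
(0,4): OLD=3496643/65536 → NEW=0, ERR=3496643/65536
(1,0): OLD=23119/256 → NEW=0, ERR=23119/256
(1,1): OLD=293289/2048 → NEW=255, ERR=-228951/2048
(1,2): OLD=3188061/65536 → NEW=0, ERR=3188061/65536
(1,3): OLD=33266201/262144 → NEW=0, ERR=33266201/262144
(1,4): OLD=625370923/4194304 → NEW=255, ERR=-444176597/4194304
(2,0): OLD=4137299/32768 → NEW=0, ERR=4137299/32768
(2,1): OLD=151067457/1048576 → NEW=255, ERR=-116319423/1048576
(2,2): OLD=1736046339/16777216 → NEW=0, ERR=1736046339/16777216
(2,3): OLD=49958916953/268435456 → NEW=255, ERR=-18492124327/268435456
(2,4): OLD=282174251311/4294967296 → NEW=0, ERR=282174251311/4294967296
(3,0): OLD=2812814755/16777216 → NEW=255, ERR=-1465375325/16777216
(3,1): OLD=13745851239/134217728 → NEW=0, ERR=13745851239/134217728
(3,2): OLD=898906508189/4294967296 → NEW=255, ERR=-196310152291/4294967296
(3,3): OLD=1118936193141/8589934592 → NEW=255, ERR=-1071497127819/8589934592
(3,4): OLD=14933040800297/137438953472 → NEW=0, ERR=14933040800297/137438953472
(4,0): OLD=401381852077/2147483648 → NEW=255, ERR=-146226478163/2147483648
(4,1): OLD=13069433264557/68719476736 → NEW=255, ERR=-4454033303123/68719476736
(4,2): OLD=138948062227907/1099511627776 → NEW=0, ERR=138948062227907/1099511627776
(4,3): OLD=3902346830362029/17592186044416 → NEW=255, ERR=-583660610964051/17592186044416
(4,4): OLD=60135041013220923/281474976710656 → NEW=255, ERR=-11641078047996357/281474976710656
Output grid:
  Row 0: .....  (5 black, running=5)
  Row 1: .#..#  (3 black, running=8)
  Row 2: .#.#.  (3 black, running=11)
  Row 3: #.##.  (2 black, running=13)
  Row 4: ##.##  (1 black, running=14)

Answer: 14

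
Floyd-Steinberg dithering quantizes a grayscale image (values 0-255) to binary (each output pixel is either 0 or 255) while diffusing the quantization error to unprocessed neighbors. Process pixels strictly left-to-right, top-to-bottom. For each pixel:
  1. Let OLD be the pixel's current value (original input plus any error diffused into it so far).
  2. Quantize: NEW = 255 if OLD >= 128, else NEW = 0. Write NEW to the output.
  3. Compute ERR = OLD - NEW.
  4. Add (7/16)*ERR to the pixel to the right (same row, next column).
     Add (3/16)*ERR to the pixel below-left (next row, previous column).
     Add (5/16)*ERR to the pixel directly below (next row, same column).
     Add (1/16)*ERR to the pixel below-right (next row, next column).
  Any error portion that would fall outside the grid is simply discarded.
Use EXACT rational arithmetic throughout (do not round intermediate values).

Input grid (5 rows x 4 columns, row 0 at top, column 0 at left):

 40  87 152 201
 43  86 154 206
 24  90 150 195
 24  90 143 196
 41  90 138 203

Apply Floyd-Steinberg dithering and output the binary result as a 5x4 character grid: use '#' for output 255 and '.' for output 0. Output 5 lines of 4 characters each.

(0,0): OLD=40 → NEW=0, ERR=40
(0,1): OLD=209/2 → NEW=0, ERR=209/2
(0,2): OLD=6327/32 → NEW=255, ERR=-1833/32
(0,3): OLD=90081/512 → NEW=255, ERR=-40479/512
(1,0): OLD=2403/32 → NEW=0, ERR=2403/32
(1,1): OLD=36677/256 → NEW=255, ERR=-28603/256
(1,2): OLD=646553/8192 → NEW=0, ERR=646553/8192
(1,3): OLD=27819135/131072 → NEW=255, ERR=-5604225/131072
(2,0): OLD=108615/4096 → NEW=0, ERR=108615/4096
(2,1): OLD=11295437/131072 → NEW=0, ERR=11295437/131072
(2,2): OLD=51738461/262144 → NEW=255, ERR=-15108259/262144
(2,3): OLD=676778913/4194304 → NEW=255, ERR=-392768607/4194304
(3,0): OLD=101596359/2097152 → NEW=0, ERR=101596359/2097152
(3,1): OLD=4327721017/33554432 → NEW=255, ERR=-4228659143/33554432
(3,2): OLD=30967825959/536870912 → NEW=0, ERR=30967825959/536870912
(3,3): OLD=1618088338833/8589934592 → NEW=255, ERR=-572344982127/8589934592
(4,0): OLD=17453438683/536870912 → NEW=0, ERR=17453438683/536870912
(4,1): OLD=337943799201/4294967296 → NEW=0, ERR=337943799201/4294967296
(4,2): OLD=23375643157681/137438953472 → NEW=255, ERR=-11671289977679/137438953472
(4,3): OLD=326842855908647/2199023255552 → NEW=255, ERR=-233908074257113/2199023255552
Row 0: ..##
Row 1: .#.#
Row 2: ..##
Row 3: .#.#
Row 4: ..##

Answer: ..##
.#.#
..##
.#.#
..##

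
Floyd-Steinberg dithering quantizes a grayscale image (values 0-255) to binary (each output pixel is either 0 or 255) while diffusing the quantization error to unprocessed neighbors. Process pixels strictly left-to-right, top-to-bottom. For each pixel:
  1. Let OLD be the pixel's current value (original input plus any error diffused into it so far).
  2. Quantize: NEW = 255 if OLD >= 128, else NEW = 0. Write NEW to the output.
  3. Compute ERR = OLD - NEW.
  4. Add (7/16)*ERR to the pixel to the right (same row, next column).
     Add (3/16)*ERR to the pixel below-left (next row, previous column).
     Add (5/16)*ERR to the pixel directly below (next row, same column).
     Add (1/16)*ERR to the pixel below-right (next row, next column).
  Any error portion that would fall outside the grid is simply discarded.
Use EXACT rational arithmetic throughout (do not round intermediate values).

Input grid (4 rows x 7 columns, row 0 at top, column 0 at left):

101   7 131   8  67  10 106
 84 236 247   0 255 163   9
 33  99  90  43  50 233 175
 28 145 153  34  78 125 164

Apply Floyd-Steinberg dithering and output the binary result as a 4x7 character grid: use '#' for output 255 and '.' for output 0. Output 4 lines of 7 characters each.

Answer: ..#....
.##.##.
.#...##
.#..#.#

Derivation:
(0,0): OLD=101 → NEW=0, ERR=101
(0,1): OLD=819/16 → NEW=0, ERR=819/16
(0,2): OLD=39269/256 → NEW=255, ERR=-26011/256
(0,3): OLD=-149309/4096 → NEW=0, ERR=-149309/4096
(0,4): OLD=3345749/65536 → NEW=0, ERR=3345749/65536
(0,5): OLD=33906003/1048576 → NEW=0, ERR=33906003/1048576
(0,6): OLD=2015726917/16777216 → NEW=0, ERR=2015726917/16777216
(1,0): OLD=32041/256 → NEW=0, ERR=32041/256
(1,1): OLD=602143/2048 → NEW=255, ERR=79903/2048
(1,2): OLD=14986891/65536 → NEW=255, ERR=-1724789/65536
(1,3): OLD=-5159953/262144 → NEW=0, ERR=-5159953/262144
(1,4): OLD=4464866221/16777216 → NEW=255, ERR=186676141/16777216
(1,5): OLD=27338942525/134217728 → NEW=255, ERR=-6886578115/134217728
(1,6): OLD=56090351091/2147483648 → NEW=0, ERR=56090351091/2147483648
(2,0): OLD=2602693/32768 → NEW=0, ERR=2602693/32768
(2,1): OLD=156059335/1048576 → NEW=255, ERR=-111327545/1048576
(2,2): OLD=571664405/16777216 → NEW=0, ERR=571664405/16777216
(2,3): OLD=7005836461/134217728 → NEW=0, ERR=7005836461/134217728
(2,4): OLD=70290226493/1073741824 → NEW=0, ERR=70290226493/1073741824
(2,5): OLD=8631121560767/34359738368 → NEW=255, ERR=-130611723073/34359738368
(2,6): OLD=98017249458729/549755813888 → NEW=255, ERR=-42170483082711/549755813888
(3,0): OLD=552210293/16777216 → NEW=0, ERR=552210293/16777216
(3,1): OLD=18464990801/134217728 → NEW=255, ERR=-15760529839/134217728
(3,2): OLD=123937724547/1073741824 → NEW=0, ERR=123937724547/1073741824
(3,3): OLD=494842570981/4294967296 → NEW=0, ERR=494842570981/4294967296
(3,4): OLD=83240232661877/549755813888 → NEW=255, ERR=-56947499879563/549755813888
(3,5): OLD=299953668744751/4398046511104 → NEW=0, ERR=299953668744751/4398046511104
(3,6): OLD=11936612102488369/70368744177664 → NEW=255, ERR=-6007417662815951/70368744177664
Row 0: ..#....
Row 1: .##.##.
Row 2: .#...##
Row 3: .#..#.#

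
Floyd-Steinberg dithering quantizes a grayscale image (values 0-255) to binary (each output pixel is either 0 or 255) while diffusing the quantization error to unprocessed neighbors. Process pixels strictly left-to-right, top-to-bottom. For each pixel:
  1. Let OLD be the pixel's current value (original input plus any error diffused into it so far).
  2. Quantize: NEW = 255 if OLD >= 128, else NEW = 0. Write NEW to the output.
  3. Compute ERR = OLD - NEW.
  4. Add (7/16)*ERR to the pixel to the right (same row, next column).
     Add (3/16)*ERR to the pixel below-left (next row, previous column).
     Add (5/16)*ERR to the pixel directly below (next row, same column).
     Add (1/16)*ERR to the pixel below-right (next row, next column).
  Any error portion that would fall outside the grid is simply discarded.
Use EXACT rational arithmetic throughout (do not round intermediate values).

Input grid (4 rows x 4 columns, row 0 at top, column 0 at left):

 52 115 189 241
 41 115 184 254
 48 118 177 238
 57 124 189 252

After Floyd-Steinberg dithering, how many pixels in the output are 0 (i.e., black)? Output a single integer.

(0,0): OLD=52 → NEW=0, ERR=52
(0,1): OLD=551/4 → NEW=255, ERR=-469/4
(0,2): OLD=8813/64 → NEW=255, ERR=-7507/64
(0,3): OLD=194235/1024 → NEW=255, ERR=-66885/1024
(1,0): OLD=2257/64 → NEW=0, ERR=2257/64
(1,1): OLD=38423/512 → NEW=0, ERR=38423/512
(1,2): OLD=2631299/16384 → NEW=255, ERR=-1546621/16384
(1,3): OLD=48485637/262144 → NEW=255, ERR=-18361083/262144
(2,0): OLD=598765/8192 → NEW=0, ERR=598765/8192
(2,1): OLD=41401311/262144 → NEW=255, ERR=-25445409/262144
(2,2): OLD=50641699/524288 → NEW=0, ERR=50641699/524288
(2,3): OLD=2117877895/8388608 → NEW=255, ERR=-21217145/8388608
(3,0): OLD=258541501/4194304 → NEW=0, ERR=258541501/4194304
(3,1): OLD=9617625379/67108864 → NEW=255, ERR=-7495134941/67108864
(3,2): OLD=175858711325/1073741824 → NEW=255, ERR=-97945453795/1073741824
(3,3): OLD=3733844084555/17179869184 → NEW=255, ERR=-647022557365/17179869184
Output grid:
  Row 0: .###  (1 black, running=1)
  Row 1: ..##  (2 black, running=3)
  Row 2: .#.#  (2 black, running=5)
  Row 3: .###  (1 black, running=6)

Answer: 6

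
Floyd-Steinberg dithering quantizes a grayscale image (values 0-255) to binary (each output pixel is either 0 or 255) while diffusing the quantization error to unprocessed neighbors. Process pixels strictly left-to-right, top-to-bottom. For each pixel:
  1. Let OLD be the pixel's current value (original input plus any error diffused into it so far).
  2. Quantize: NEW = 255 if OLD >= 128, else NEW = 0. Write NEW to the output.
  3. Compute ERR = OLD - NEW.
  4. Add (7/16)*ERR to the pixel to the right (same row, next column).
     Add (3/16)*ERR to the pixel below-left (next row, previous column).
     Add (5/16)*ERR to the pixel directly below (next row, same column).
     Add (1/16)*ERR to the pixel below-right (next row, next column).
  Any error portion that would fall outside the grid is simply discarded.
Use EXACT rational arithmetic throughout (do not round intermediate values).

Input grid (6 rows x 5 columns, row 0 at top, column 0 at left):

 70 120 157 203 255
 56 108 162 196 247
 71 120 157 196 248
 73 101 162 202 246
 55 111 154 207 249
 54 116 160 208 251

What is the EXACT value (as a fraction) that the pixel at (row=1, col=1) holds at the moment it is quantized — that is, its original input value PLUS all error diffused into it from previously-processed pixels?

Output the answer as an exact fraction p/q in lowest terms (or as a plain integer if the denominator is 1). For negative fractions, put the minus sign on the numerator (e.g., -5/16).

(0,0): OLD=70 → NEW=0, ERR=70
(0,1): OLD=1205/8 → NEW=255, ERR=-835/8
(0,2): OLD=14251/128 → NEW=0, ERR=14251/128
(0,3): OLD=515501/2048 → NEW=255, ERR=-6739/2048
(0,4): OLD=8308667/32768 → NEW=255, ERR=-47173/32768
(1,0): OLD=7463/128 → NEW=0, ERR=7463/128
(1,1): OLD=129169/1024 → NEW=0, ERR=129169/1024
Target (1,1): original=108, with diffused error = 129169/1024

Answer: 129169/1024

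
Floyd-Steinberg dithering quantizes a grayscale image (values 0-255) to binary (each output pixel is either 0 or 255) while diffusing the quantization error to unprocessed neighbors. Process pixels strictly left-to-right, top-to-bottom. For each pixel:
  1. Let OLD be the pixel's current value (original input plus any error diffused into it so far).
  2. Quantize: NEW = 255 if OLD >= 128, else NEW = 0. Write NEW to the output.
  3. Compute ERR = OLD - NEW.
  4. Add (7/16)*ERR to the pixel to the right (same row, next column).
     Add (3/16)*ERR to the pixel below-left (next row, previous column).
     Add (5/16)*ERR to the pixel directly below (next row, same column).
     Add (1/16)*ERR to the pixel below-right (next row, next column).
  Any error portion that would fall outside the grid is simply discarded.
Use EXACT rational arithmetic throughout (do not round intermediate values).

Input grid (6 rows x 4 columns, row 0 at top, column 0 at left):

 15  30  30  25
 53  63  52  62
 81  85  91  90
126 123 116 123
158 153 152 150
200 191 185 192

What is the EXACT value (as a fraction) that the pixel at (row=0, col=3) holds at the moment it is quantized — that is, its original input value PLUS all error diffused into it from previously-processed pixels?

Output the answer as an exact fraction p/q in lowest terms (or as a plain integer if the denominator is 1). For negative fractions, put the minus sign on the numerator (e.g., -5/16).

Answer: 184825/4096

Derivation:
(0,0): OLD=15 → NEW=0, ERR=15
(0,1): OLD=585/16 → NEW=0, ERR=585/16
(0,2): OLD=11775/256 → NEW=0, ERR=11775/256
(0,3): OLD=184825/4096 → NEW=0, ERR=184825/4096
Target (0,3): original=25, with diffused error = 184825/4096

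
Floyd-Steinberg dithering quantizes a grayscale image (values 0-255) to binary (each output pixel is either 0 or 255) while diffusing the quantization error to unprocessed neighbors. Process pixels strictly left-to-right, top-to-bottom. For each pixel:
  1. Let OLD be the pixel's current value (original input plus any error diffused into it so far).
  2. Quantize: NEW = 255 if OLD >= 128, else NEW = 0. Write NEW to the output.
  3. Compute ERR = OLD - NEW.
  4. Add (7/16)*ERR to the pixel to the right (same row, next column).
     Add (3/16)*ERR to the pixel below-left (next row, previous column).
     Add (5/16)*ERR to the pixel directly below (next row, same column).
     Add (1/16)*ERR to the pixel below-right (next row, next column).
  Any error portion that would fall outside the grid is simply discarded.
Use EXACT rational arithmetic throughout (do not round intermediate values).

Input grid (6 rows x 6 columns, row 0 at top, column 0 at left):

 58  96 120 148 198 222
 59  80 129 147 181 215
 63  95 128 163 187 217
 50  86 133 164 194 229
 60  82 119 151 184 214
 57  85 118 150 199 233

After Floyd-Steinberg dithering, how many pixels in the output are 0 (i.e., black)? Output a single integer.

Answer: 15

Derivation:
(0,0): OLD=58 → NEW=0, ERR=58
(0,1): OLD=971/8 → NEW=0, ERR=971/8
(0,2): OLD=22157/128 → NEW=255, ERR=-10483/128
(0,3): OLD=229723/2048 → NEW=0, ERR=229723/2048
(0,4): OLD=8096125/32768 → NEW=255, ERR=-259715/32768
(0,5): OLD=114573931/524288 → NEW=255, ERR=-19119509/524288
(1,0): OLD=12785/128 → NEW=0, ERR=12785/128
(1,1): OLD=153495/1024 → NEW=255, ERR=-107625/1024
(1,2): OLD=2819427/32768 → NEW=0, ERR=2819427/32768
(1,3): OLD=27930343/131072 → NEW=255, ERR=-5493017/131072
(1,4): OLD=1345206933/8388608 → NEW=255, ERR=-793888107/8388608
(1,5): OLD=21703547011/134217728 → NEW=255, ERR=-12521973629/134217728
(2,0): OLD=1220717/16384 → NEW=0, ERR=1220717/16384
(2,1): OLD=61408639/524288 → NEW=0, ERR=61408639/524288
(2,2): OLD=1608136253/8388608 → NEW=255, ERR=-530958787/8388608
(2,3): OLD=7371560853/67108864 → NEW=0, ERR=7371560853/67108864
(2,4): OLD=398079475263/2147483648 → NEW=255, ERR=-149528854977/2147483648
(2,5): OLD=5204367995305/34359738368 → NEW=255, ERR=-3557365288535/34359738368
(3,0): OLD=798971037/8388608 → NEW=0, ERR=798971037/8388608
(3,1): OLD=10540171865/67108864 → NEW=255, ERR=-6572588455/67108864
(3,2): OLD=52768090139/536870912 → NEW=0, ERR=52768090139/536870912
(3,3): OLD=7707441338321/34359738368 → NEW=255, ERR=-1054291945519/34359738368
(3,4): OLD=40206209584305/274877906944 → NEW=255, ERR=-29887656686415/274877906944
(3,5): OLD=636504749259455/4398046511104 → NEW=255, ERR=-484997111072065/4398046511104
(4,0): OLD=76665585555/1073741824 → NEW=0, ERR=76665585555/1073741824
(4,1): OLD=1838478129143/17179869184 → NEW=0, ERR=1838478129143/17179869184
(4,2): OLD=101517383379637/549755813888 → NEW=255, ERR=-38670349161803/549755813888
(4,3): OLD=847882830763113/8796093022208 → NEW=0, ERR=847882830763113/8796093022208
(4,4): OLD=23868971198410489/140737488355328 → NEW=255, ERR=-12019088332198151/140737488355328
(4,5): OLD=304849523808281135/2251799813685248 → NEW=255, ERR=-269359428681457105/2251799813685248
(5,0): OLD=27316721927637/274877906944 → NEW=0, ERR=27316721927637/274877906944
(5,1): OLD=1347500246856229/8796093022208 → NEW=255, ERR=-895503473806811/8796093022208
(5,2): OLD=5364910335373671/70368744177664 → NEW=0, ERR=5364910335373671/70368744177664
(5,3): OLD=434752468827051613/2251799813685248 → NEW=255, ERR=-139456483662686627/2251799813685248
(5,4): OLD=580123484148769597/4503599627370496 → NEW=255, ERR=-568294420830706883/4503599627370496
(5,5): OLD=9733153351577349025/72057594037927936 → NEW=255, ERR=-8641533128094274655/72057594037927936
Output grid:
  Row 0: ..#.##  (3 black, running=3)
  Row 1: .#.###  (2 black, running=5)
  Row 2: ..#.##  (3 black, running=8)
  Row 3: .#.###  (2 black, running=10)
  Row 4: ..#.##  (3 black, running=13)
  Row 5: .#.###  (2 black, running=15)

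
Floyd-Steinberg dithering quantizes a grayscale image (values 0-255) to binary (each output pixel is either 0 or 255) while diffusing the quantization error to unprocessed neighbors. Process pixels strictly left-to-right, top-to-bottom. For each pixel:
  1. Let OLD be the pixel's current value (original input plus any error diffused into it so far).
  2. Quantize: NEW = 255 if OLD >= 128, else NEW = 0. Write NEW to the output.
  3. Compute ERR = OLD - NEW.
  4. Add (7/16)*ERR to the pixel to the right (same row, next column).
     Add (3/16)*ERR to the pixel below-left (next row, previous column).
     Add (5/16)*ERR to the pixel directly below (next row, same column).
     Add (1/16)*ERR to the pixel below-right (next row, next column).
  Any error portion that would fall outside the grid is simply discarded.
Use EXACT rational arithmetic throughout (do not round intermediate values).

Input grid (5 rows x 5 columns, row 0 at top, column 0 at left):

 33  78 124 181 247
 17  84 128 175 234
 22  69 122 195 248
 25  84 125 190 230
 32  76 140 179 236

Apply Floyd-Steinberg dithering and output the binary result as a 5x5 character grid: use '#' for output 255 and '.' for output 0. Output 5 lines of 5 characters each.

(0,0): OLD=33 → NEW=0, ERR=33
(0,1): OLD=1479/16 → NEW=0, ERR=1479/16
(0,2): OLD=42097/256 → NEW=255, ERR=-23183/256
(0,3): OLD=579095/4096 → NEW=255, ERR=-465385/4096
(0,4): OLD=12929697/65536 → NEW=255, ERR=-3781983/65536
(1,0): OLD=11429/256 → NEW=0, ERR=11429/256
(1,1): OLD=240643/2048 → NEW=0, ERR=240643/2048
(1,2): OLD=8885439/65536 → NEW=255, ERR=-7826241/65536
(1,3): OLD=18551379/262144 → NEW=0, ERR=18551379/262144
(1,4): OLD=1005902489/4194304 → NEW=255, ERR=-63645031/4194304
(2,0): OLD=1899985/32768 → NEW=0, ERR=1899985/32768
(2,1): OLD=116901515/1048576 → NEW=0, ERR=116901515/1048576
(2,2): OLD=2584857441/16777216 → NEW=255, ERR=-1693332639/16777216
(2,3): OLD=43660768659/268435456 → NEW=255, ERR=-24790272621/268435456
(2,4): OLD=890250183237/4294967296 → NEW=255, ERR=-204966477243/4294967296
(3,0): OLD=1074132545/16777216 → NEW=0, ERR=1074132545/16777216
(3,1): OLD=17656210861/134217728 → NEW=255, ERR=-16569309779/134217728
(3,2): OLD=124989933951/4294967296 → NEW=0, ERR=124989933951/4294967296
(3,3): OLD=1362501965063/8589934592 → NEW=255, ERR=-827931355897/8589934592
(3,4): OLD=22972486310979/137438953472 → NEW=255, ERR=-12074446824381/137438953472
(4,0): OLD=61976849199/2147483648 → NEW=0, ERR=61976849199/2147483648
(4,1): OLD=4089214289455/68719476736 → NEW=0, ERR=4089214289455/68719476736
(4,2): OLD=164201483482529/1099511627776 → NEW=255, ERR=-116173981600351/1099511627776
(4,3): OLD=1548118062280239/17592186044416 → NEW=0, ERR=1548118062280239/17592186044416
(4,4): OLD=67841671555195593/281474976710656 → NEW=255, ERR=-3934447506021687/281474976710656
Row 0: ..###
Row 1: ..#.#
Row 2: ..###
Row 3: .#.##
Row 4: ..#.#

Answer: ..###
..#.#
..###
.#.##
..#.#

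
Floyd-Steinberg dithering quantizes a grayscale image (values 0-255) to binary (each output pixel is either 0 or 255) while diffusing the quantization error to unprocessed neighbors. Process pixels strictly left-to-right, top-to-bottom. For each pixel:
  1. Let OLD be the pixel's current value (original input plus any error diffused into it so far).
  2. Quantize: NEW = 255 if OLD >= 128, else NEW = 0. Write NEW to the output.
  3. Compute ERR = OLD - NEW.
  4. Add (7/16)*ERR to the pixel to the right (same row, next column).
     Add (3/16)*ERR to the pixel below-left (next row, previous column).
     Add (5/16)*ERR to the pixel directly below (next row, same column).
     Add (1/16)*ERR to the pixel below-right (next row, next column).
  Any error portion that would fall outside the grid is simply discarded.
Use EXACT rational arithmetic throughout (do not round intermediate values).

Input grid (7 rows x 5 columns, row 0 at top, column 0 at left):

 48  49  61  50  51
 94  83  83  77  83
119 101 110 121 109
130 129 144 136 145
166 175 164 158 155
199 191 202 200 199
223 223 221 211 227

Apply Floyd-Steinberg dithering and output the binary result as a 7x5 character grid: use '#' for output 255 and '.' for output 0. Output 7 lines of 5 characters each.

(0,0): OLD=48 → NEW=0, ERR=48
(0,1): OLD=70 → NEW=0, ERR=70
(0,2): OLD=733/8 → NEW=0, ERR=733/8
(0,3): OLD=11531/128 → NEW=0, ERR=11531/128
(0,4): OLD=185165/2048 → NEW=0, ERR=185165/2048
(1,0): OLD=977/8 → NEW=0, ERR=977/8
(1,1): OLD=11423/64 → NEW=255, ERR=-4897/64
(1,2): OLD=203619/2048 → NEW=0, ERR=203619/2048
(1,3): OLD=1403523/8192 → NEW=255, ERR=-685437/8192
(1,4): OLD=10522201/131072 → NEW=0, ERR=10522201/131072
(2,0): OLD=146245/1024 → NEW=255, ERR=-114875/1024
(2,1): OLD=1778767/32768 → NEW=0, ERR=1778767/32768
(2,2): OLD=75680061/524288 → NEW=255, ERR=-58013379/524288
(2,3): OLD=567980951/8388608 → NEW=0, ERR=567980951/8388608
(2,4): OLD=21270815841/134217728 → NEW=255, ERR=-12954704799/134217728
(3,0): OLD=55113741/524288 → NEW=0, ERR=55113741/524288
(3,1): OLD=688685921/4194304 → NEW=255, ERR=-380861599/4194304
(3,2): OLD=11513527331/134217728 → NEW=0, ERR=11513527331/134217728
(3,3): OLD=45546925513/268435456 → NEW=255, ERR=-22904115767/268435456
(3,4): OLD=351069789993/4294967296 → NEW=0, ERR=351069789993/4294967296
(4,0): OLD=12202036267/67108864 → NEW=255, ERR=-4910724053/67108864
(4,1): OLD=294771345507/2147483648 → NEW=255, ERR=-252836984733/2147483648
(4,2): OLD=4041520468605/34359738368 → NEW=0, ERR=4041520468605/34359738368
(4,3): OLD=111866565740227/549755813888 → NEW=255, ERR=-28321166801213/549755813888
(4,4): OLD=1342923287338453/8796093022208 → NEW=255, ERR=-900080433324587/8796093022208
(5,0): OLD=5293361132553/34359738368 → NEW=255, ERR=-3468372151287/34359738368
(5,1): OLD=35054033652819/274877906944 → NEW=0, ERR=35054033652819/274877906944
(5,2): OLD=2441199130618595/8796093022208 → NEW=255, ERR=198195409955555/8796093022208
(5,3): OLD=6400890034161641/35184372088832 → NEW=255, ERR=-2571124848490519/35184372088832
(5,4): OLD=74215003449638083/562949953421312 → NEW=255, ERR=-69337234672796477/562949953421312
(6,0): OLD=947191586883169/4398046511104 → NEW=255, ERR=-174310273448351/4398046511104
(6,1): OLD=34259444418549463/140737488355328 → NEW=255, ERR=-1628615112059177/140737488355328
(6,2): OLD=489197252884827069/2251799813685248 → NEW=255, ERR=-85011699604911171/2251799813685248
(6,3): OLD=5402925531125117327/36028797018963968 → NEW=255, ERR=-3784417708710694513/36028797018963968
(6,4): OLD=79544919871753106089/576460752303423488 → NEW=255, ERR=-67452571965619883351/576460752303423488
Row 0: .....
Row 1: .#.#.
Row 2: #.#.#
Row 3: .#.#.
Row 4: ##.##
Row 5: #.###
Row 6: #####

Answer: .....
.#.#.
#.#.#
.#.#.
##.##
#.###
#####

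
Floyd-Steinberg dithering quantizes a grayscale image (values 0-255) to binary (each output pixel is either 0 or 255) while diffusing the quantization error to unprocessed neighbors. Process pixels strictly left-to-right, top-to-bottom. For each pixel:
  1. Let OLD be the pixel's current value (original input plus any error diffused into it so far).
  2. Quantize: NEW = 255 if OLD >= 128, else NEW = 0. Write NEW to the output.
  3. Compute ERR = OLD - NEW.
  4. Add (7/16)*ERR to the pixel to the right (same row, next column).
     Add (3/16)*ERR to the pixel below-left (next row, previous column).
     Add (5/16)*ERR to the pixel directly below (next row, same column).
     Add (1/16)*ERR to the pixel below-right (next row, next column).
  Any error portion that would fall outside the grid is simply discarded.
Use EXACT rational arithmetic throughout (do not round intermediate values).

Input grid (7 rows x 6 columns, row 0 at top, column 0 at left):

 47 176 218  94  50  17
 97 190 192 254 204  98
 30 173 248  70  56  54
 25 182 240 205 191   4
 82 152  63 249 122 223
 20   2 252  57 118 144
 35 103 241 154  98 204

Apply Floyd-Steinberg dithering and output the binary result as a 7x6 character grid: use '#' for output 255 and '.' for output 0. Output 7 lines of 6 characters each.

(0,0): OLD=47 → NEW=0, ERR=47
(0,1): OLD=3145/16 → NEW=255, ERR=-935/16
(0,2): OLD=49263/256 → NEW=255, ERR=-16017/256
(0,3): OLD=272905/4096 → NEW=0, ERR=272905/4096
(0,4): OLD=5187135/65536 → NEW=0, ERR=5187135/65536
(0,5): OLD=54135737/1048576 → NEW=0, ERR=54135737/1048576
(1,0): OLD=25787/256 → NEW=0, ERR=25787/256
(1,1): OLD=423965/2048 → NEW=255, ERR=-98275/2048
(1,2): OLD=10505057/65536 → NEW=255, ERR=-6206623/65536
(1,3): OLD=64046349/262144 → NEW=255, ERR=-2800371/262144
(1,4): OLD=3991383367/16777216 → NEW=255, ERR=-286806713/16777216
(1,5): OLD=29957793217/268435456 → NEW=0, ERR=29957793217/268435456
(2,0): OLD=1719695/32768 → NEW=0, ERR=1719695/32768
(2,1): OLD=177736981/1048576 → NEW=255, ERR=-89649899/1048576
(2,2): OLD=2952749183/16777216 → NEW=255, ERR=-1325440897/16777216
(2,3): OLD=3083480647/134217728 → NEW=0, ERR=3083480647/134217728
(2,4): OLD=347748160341/4294967296 → NEW=0, ERR=347748160341/4294967296
(2,5): OLD=8468289804963/68719476736 → NEW=0, ERR=8468289804963/68719476736
(3,0): OLD=425631903/16777216 → NEW=0, ERR=425631903/16777216
(3,1): OLD=20783422771/134217728 → NEW=255, ERR=-13442097869/134217728
(3,2): OLD=183029504713/1073741824 → NEW=255, ERR=-90774660407/1073741824
(3,3): OLD=12743090754395/68719476736 → NEW=255, ERR=-4780375813285/68719476736
(3,4): OLD=115673777272827/549755813888 → NEW=255, ERR=-24513955268613/549755813888
(3,5): OLD=246830041930709/8796093022208 → NEW=0, ERR=246830041930709/8796093022208
(4,0): OLD=152792641649/2147483648 → NEW=0, ERR=152792641649/2147483648
(4,1): OLD=4726693815101/34359738368 → NEW=255, ERR=-4035039468739/34359738368
(4,2): OLD=-37492692891481/1099511627776 → NEW=0, ERR=-37492692891481/1099511627776
(4,3): OLD=3495538425887971/17592186044416 → NEW=255, ERR=-990469015438109/17592186044416
(4,4): OLD=23741635251038483/281474976710656 → NEW=0, ERR=23741635251038483/281474976710656
(4,5): OLD=1197435825272273573/4503599627370496 → NEW=255, ERR=49017920292797093/4503599627370496
(5,0): OLD=11113409203463/549755813888 → NEW=0, ERR=11113409203463/549755813888
(5,1): OLD=-489082460211081/17592186044416 → NEW=0, ERR=-489082460211081/17592186044416
(5,2): OLD=29735677111990285/140737488355328 → NEW=255, ERR=-6152382418618355/140737488355328
(5,3): OLD=152961080037308895/4503599627370496 → NEW=0, ERR=152961080037308895/4503599627370496
(5,4): OLD=1420793521218246591/9007199254740992 → NEW=255, ERR=-876042288740706369/9007199254740992
(5,5): OLD=15870202592699503371/144115188075855872 → NEW=0, ERR=15870202592699503371/144115188075855872
(6,0): OLD=10162522276793797/281474976710656 → NEW=0, ERR=10162522276793797/281474976710656
(6,1): OLD=464657591740294113/4503599627370496 → NEW=0, ERR=464657591740294113/4503599627370496
(6,2): OLD=4991945062160411129/18014398509481984 → NEW=255, ERR=398273442242505209/18014398509481984
(6,3): OLD=44190854941779935285/288230376151711744 → NEW=255, ERR=-29307890976906559435/288230376151711744
(6,4): OLD=211633951447609869013/4611686018427387904 → NEW=0, ERR=211633951447609869013/4611686018427387904
(6,5): OLD=18624679587276942080179/73786976294838206464 → NEW=255, ERR=-190999367906800568141/73786976294838206464
Row 0: .##...
Row 1: .####.
Row 2: .##...
Row 3: .####.
Row 4: .#.#.#
Row 5: ..#.#.
Row 6: ..##.#

Answer: .##...
.####.
.##...
.####.
.#.#.#
..#.#.
..##.#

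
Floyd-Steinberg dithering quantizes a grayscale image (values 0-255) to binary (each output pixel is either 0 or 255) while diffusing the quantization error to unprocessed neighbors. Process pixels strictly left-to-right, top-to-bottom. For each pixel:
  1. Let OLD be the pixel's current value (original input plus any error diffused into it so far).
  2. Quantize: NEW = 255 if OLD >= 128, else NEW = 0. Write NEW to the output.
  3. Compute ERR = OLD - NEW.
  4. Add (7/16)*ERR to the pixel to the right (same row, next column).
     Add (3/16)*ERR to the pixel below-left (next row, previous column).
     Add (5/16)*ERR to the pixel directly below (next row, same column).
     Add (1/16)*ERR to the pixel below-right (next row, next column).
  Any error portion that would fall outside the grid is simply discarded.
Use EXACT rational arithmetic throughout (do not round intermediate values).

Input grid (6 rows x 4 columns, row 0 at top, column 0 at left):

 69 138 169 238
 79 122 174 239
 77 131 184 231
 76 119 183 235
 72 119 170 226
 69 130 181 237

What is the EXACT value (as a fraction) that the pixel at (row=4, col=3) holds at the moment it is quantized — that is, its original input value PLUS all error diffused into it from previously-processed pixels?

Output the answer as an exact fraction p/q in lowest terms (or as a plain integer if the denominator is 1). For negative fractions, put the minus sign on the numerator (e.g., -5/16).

(0,0): OLD=69 → NEW=0, ERR=69
(0,1): OLD=2691/16 → NEW=255, ERR=-1389/16
(0,2): OLD=33541/256 → NEW=255, ERR=-31739/256
(0,3): OLD=752675/4096 → NEW=255, ERR=-291805/4096
(1,0): OLD=21577/256 → NEW=0, ERR=21577/256
(1,1): OLD=231039/2048 → NEW=0, ERR=231039/2048
(1,2): OLD=10867691/65536 → NEW=255, ERR=-5843989/65536
(1,3): OLD=178232157/1048576 → NEW=255, ERR=-89154723/1048576
(2,0): OLD=4079333/32768 → NEW=0, ERR=4079333/32768
(2,1): OLD=219432103/1048576 → NEW=255, ERR=-47954777/1048576
(2,2): OLD=266829123/2097152 → NEW=0, ERR=266829123/2097152
(2,3): OLD=8540322775/33554432 → NEW=255, ERR=-16057385/33554432
(3,0): OLD=1783897365/16777216 → NEW=0, ERR=1783897365/16777216
(3,1): OLD=49087236107/268435456 → NEW=255, ERR=-19363805173/268435456
(3,2): OLD=808541217525/4294967296 → NEW=255, ERR=-286675442955/4294967296
(3,3): OLD=14678538249779/68719476736 → NEW=255, ERR=-2844928317901/68719476736
(4,0): OLD=393858018993/4294967296 → NEW=0, ERR=393858018993/4294967296
(4,1): OLD=4491085423635/34359738368 → NEW=255, ERR=-4270647860205/34359738368
(4,2): OLD=90701952164659/1099511627776 → NEW=0, ERR=90701952164659/1099511627776
(4,3): OLD=4309764532362069/17592186044416 → NEW=255, ERR=-176242908964011/17592186044416
Target (4,3): original=226, with diffused error = 4309764532362069/17592186044416

Answer: 4309764532362069/17592186044416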